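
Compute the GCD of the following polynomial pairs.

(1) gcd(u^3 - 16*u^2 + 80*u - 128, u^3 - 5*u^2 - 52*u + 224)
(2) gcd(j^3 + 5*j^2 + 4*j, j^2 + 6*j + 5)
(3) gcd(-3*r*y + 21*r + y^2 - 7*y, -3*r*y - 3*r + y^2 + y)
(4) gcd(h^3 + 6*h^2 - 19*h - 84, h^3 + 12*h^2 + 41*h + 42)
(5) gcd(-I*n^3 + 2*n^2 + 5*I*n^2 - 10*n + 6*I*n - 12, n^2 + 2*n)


(1) = u^2 - 12*u + 32
(2) = j + 1
(3) = gcd((-3*r + y)*(y - 7), (-3*r + y)*(y + 1)) = -3*r + y
(4) = gcd((h - 4)*(h + 3)*(h + 7), (h + 2)*(h + 3)*(h + 7)) = h^2 + 10*h + 21
(5) = gcd((n - 6)*(n + 2*I)*(-I*n - I), n*(n + 2)) = 1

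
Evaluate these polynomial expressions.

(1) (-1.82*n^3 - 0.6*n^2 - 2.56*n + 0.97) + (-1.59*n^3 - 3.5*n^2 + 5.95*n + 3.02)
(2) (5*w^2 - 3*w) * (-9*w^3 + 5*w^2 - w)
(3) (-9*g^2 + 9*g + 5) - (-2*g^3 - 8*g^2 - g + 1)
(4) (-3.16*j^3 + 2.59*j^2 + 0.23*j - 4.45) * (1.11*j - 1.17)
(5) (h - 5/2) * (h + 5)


(1) = -3.41*n^3 - 4.1*n^2 + 3.39*n + 3.99
(2) = -45*w^5 + 52*w^4 - 20*w^3 + 3*w^2
(3) = 2*g^3 - g^2 + 10*g + 4
(4) = -3.5076*j^4 + 6.5721*j^3 - 2.775*j^2 - 5.2086*j + 5.2065
(5) = h^2 + 5*h/2 - 25/2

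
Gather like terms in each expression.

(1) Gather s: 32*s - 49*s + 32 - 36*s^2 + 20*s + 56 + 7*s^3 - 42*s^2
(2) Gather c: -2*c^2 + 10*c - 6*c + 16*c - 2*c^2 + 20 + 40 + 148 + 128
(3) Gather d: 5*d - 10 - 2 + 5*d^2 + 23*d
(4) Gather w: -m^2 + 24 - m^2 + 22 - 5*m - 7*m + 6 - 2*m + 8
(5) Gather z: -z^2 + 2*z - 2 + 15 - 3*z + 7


(1) = 7*s^3 - 78*s^2 + 3*s + 88
(2) = -4*c^2 + 20*c + 336
(3) = 5*d^2 + 28*d - 12
(4) = -2*m^2 - 14*m + 60
(5) = -z^2 - z + 20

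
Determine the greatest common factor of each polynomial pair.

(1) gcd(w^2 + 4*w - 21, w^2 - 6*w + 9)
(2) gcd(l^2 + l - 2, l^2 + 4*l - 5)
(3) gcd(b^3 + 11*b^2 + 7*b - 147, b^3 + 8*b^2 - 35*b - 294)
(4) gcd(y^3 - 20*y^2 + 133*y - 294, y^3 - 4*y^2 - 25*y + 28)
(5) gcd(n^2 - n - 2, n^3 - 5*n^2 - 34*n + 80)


(1) = gcd((w - 3)*(w + 7), (w - 3)^2) = w - 3
(2) = l - 1
(3) = gcd((b - 3)*(b + 7)^2, (b - 6)*(b + 7)^2) = b^2 + 14*b + 49
(4) = gcd((y - 7)^2*(y - 6), (y - 7)*(y - 1)*(y + 4)) = y - 7
(5) = n - 2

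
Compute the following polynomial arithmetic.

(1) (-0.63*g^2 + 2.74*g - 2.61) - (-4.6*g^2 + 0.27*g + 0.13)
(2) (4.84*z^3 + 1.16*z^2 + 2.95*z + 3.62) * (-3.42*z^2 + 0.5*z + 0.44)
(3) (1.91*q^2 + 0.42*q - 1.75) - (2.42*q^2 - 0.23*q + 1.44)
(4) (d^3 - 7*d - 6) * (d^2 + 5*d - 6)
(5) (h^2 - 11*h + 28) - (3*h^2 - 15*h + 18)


(1) = 3.97*g^2 + 2.47*g - 2.74
(2) = -16.5528*z^5 - 1.5472*z^4 - 7.3794*z^3 - 10.395*z^2 + 3.108*z + 1.5928
(3) = -0.51*q^2 + 0.65*q - 3.19
(4) = d^5 + 5*d^4 - 13*d^3 - 41*d^2 + 12*d + 36
(5) = -2*h^2 + 4*h + 10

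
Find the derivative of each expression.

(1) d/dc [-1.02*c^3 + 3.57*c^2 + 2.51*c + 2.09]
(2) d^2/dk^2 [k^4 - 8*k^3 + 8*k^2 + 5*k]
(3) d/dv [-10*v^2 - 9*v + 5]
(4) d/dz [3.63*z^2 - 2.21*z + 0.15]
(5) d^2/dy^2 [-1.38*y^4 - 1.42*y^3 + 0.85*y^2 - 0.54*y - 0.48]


(1) = -3.06*c^2 + 7.14*c + 2.51
(2) = 12*k^2 - 48*k + 16
(3) = -20*v - 9
(4) = 7.26*z - 2.21
(5) = -16.56*y^2 - 8.52*y + 1.7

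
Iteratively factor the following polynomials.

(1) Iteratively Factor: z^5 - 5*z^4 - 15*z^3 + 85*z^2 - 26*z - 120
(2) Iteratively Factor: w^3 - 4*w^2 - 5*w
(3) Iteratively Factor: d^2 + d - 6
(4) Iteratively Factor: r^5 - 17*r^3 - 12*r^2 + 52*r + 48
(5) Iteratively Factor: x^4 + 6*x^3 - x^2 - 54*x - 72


(1) = (z - 5)*(z^4 - 15*z^2 + 10*z + 24) = (z - 5)*(z + 4)*(z^3 - 4*z^2 + z + 6) = (z - 5)*(z - 3)*(z + 4)*(z^2 - z - 2) = (z - 5)*(z - 3)*(z - 2)*(z + 4)*(z + 1)
(2) = (w - 5)*(w^2 + w) = (w - 5)*(w + 1)*(w)
(3) = (d + 3)*(d - 2)
(4) = (r - 4)*(r^4 + 4*r^3 - r^2 - 16*r - 12) = (r - 4)*(r - 2)*(r^3 + 6*r^2 + 11*r + 6) = (r - 4)*(r - 2)*(r + 3)*(r^2 + 3*r + 2) = (r - 4)*(r - 2)*(r + 2)*(r + 3)*(r + 1)
(5) = (x + 4)*(x^3 + 2*x^2 - 9*x - 18) = (x + 2)*(x + 4)*(x^2 - 9) = (x + 2)*(x + 3)*(x + 4)*(x - 3)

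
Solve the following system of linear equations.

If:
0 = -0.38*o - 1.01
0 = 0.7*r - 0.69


Then:
o = -2.66
r = 0.99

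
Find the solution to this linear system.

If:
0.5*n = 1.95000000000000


Then:
n = 3.90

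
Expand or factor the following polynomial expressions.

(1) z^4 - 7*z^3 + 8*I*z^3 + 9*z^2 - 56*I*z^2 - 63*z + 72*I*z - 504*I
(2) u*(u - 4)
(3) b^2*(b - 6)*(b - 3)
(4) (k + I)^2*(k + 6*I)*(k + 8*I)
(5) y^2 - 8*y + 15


(1) = (z - 7)*(z - 3*I)*(z + 3*I)*(z + 8*I)
(2) = u^2 - 4*u
(3) = b^4 - 9*b^3 + 18*b^2
(4) = k^4 + 16*I*k^3 - 77*k^2 - 110*I*k + 48
(5) = (y - 5)*(y - 3)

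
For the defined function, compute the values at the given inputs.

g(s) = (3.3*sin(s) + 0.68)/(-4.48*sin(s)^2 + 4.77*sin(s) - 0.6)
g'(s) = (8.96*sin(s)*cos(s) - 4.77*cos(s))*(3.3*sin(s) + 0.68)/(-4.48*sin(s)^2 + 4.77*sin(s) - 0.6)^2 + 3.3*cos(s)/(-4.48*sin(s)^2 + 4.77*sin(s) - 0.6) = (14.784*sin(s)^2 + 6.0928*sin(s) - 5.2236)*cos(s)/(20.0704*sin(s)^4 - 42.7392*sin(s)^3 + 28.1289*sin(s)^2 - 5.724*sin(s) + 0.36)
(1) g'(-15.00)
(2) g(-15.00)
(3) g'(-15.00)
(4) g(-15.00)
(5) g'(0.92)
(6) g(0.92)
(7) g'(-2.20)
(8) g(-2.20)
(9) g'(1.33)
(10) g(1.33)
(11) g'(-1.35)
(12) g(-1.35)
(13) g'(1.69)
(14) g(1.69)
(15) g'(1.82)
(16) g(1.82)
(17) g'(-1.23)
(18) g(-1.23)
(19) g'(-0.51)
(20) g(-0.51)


(1) = 0.07
(2) = 0.26
(3) = 0.07
(4) = 0.26
(5) = 42.16
(6) = 9.20
(7) = 0.01
(8) = 0.27
(9) = 93.86
(10) = -20.15
(11) = 0.01
(12) = 0.27
(13) = -23.28
(14) = -14.11
(15) = -105.14
(16) = -20.98
(17) = 0.01
(18) = 0.27
(19) = -0.26
(20) = 0.23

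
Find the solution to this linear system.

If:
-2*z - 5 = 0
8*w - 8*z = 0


Then:
w = -5/2
z = -5/2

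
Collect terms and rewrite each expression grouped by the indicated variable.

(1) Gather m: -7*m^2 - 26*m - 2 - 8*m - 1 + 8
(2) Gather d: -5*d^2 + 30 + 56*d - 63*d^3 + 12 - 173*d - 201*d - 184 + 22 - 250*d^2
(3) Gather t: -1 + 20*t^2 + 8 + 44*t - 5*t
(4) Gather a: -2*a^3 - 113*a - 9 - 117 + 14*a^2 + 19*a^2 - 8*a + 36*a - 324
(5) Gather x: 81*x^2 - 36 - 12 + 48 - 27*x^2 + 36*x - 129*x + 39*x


(1) = -7*m^2 - 34*m + 5
(2) = -63*d^3 - 255*d^2 - 318*d - 120
(3) = 20*t^2 + 39*t + 7
(4) = -2*a^3 + 33*a^2 - 85*a - 450
(5) = 54*x^2 - 54*x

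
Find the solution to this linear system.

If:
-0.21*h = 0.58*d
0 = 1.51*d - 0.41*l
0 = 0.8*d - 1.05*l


Then:
d = 0.00
h = 0.00
l = 0.00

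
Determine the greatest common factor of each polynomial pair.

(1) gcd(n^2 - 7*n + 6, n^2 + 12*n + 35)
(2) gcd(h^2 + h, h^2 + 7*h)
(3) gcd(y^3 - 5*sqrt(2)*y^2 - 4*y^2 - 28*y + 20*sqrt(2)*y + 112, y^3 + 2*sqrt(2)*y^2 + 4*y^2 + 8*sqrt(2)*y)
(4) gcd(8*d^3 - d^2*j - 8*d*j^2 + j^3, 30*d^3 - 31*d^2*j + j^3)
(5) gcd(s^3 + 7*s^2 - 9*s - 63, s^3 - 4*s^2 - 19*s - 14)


(1) = 1
(2) = h
(3) = y + 2*sqrt(2)
(4) = d - j
(5) = gcd((s - 3)*(s + 3)*(s + 7), (s - 7)*(s + 1)*(s + 2)) = 1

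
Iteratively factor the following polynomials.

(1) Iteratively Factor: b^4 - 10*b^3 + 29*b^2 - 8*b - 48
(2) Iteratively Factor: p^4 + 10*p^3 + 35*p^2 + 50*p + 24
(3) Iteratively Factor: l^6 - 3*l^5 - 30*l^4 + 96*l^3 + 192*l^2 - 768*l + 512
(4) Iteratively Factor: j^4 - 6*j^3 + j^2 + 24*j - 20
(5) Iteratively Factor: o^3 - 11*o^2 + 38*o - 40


(1) = (b - 3)*(b^3 - 7*b^2 + 8*b + 16) = (b - 3)*(b + 1)*(b^2 - 8*b + 16) = (b - 4)*(b - 3)*(b + 1)*(b - 4)
(2) = (p + 4)*(p^3 + 6*p^2 + 11*p + 6) = (p + 1)*(p + 4)*(p^2 + 5*p + 6) = (p + 1)*(p + 2)*(p + 4)*(p + 3)
(3) = (l + 4)*(l^5 - 7*l^4 - 2*l^3 + 104*l^2 - 224*l + 128) = (l - 2)*(l + 4)*(l^4 - 5*l^3 - 12*l^2 + 80*l - 64) = (l - 2)*(l - 1)*(l + 4)*(l^3 - 4*l^2 - 16*l + 64) = (l - 4)*(l - 2)*(l - 1)*(l + 4)*(l^2 - 16) = (l - 4)^2*(l - 2)*(l - 1)*(l + 4)*(l + 4)
(4) = (j - 2)*(j^3 - 4*j^2 - 7*j + 10) = (j - 2)*(j - 1)*(j^2 - 3*j - 10) = (j - 5)*(j - 2)*(j - 1)*(j + 2)
(5) = (o - 2)*(o^2 - 9*o + 20) = (o - 5)*(o - 2)*(o - 4)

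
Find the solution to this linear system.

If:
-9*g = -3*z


Then:
g = z/3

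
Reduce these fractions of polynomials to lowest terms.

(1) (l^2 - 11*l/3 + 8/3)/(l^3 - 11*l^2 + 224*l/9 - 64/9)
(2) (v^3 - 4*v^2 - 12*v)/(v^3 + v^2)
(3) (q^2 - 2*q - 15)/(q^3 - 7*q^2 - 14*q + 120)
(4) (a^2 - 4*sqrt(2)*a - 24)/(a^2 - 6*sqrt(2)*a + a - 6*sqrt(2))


(1) = (3*l - 3)/(3*l^2 - 25*l + 8)
(2) = (v^2 - 4*v - 12)/(v^2 + v)
(3) = (q + 3)/(q^2 - 2*q - 24)
(4) = (a + 2*sqrt(2))/(a + 1)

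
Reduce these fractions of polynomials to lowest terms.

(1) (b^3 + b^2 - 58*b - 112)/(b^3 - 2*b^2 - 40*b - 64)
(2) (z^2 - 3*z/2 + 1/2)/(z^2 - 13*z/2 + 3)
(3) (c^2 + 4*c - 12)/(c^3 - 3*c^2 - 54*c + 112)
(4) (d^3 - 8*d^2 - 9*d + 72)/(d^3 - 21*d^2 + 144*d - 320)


(1) = (b + 7)/(b + 4)
(2) = (z - 1)/(z - 6)
(3) = (c + 6)/(c^2 - c - 56)
(4) = (d^2 - 9)/(d^2 - 13*d + 40)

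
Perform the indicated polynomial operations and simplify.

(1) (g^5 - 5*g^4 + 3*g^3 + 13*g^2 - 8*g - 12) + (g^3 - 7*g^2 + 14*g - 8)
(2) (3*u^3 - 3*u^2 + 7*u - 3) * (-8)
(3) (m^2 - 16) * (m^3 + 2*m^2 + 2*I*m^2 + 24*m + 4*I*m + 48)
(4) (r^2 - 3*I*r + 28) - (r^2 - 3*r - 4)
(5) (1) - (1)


(1) = g^5 - 5*g^4 + 4*g^3 + 6*g^2 + 6*g - 20
(2) = -24*u^3 + 24*u^2 - 56*u + 24
(3) = m^5 + 2*m^4 + 2*I*m^4 + 8*m^3 + 4*I*m^3 + 16*m^2 - 32*I*m^2 - 384*m - 64*I*m - 768
(4) = 3*r - 3*I*r + 32
(5) = 0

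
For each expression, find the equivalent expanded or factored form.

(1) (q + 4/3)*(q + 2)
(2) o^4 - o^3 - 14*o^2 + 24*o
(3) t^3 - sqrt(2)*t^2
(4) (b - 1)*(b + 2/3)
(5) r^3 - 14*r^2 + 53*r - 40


(1) = q^2 + 10*q/3 + 8/3
(2) = o*(o - 3)*(o - 2)*(o + 4)
(3) = t^2*(t - sqrt(2))
(4) = b^2 - b/3 - 2/3
(5) = (r - 8)*(r - 5)*(r - 1)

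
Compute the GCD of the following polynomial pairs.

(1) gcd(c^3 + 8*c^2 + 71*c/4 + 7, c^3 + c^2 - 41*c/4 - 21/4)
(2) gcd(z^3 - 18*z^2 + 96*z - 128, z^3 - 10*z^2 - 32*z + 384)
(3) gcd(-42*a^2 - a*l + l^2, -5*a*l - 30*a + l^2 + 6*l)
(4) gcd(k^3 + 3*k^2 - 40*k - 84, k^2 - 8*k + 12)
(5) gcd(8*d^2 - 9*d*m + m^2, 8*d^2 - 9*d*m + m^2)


(1) = c^2 + 4*c + 7/4
(2) = z^2 - 16*z + 64
(3) = 1
(4) = k - 6
(5) = gcd((-8*d + m)*(-d + m), (-8*d + m)*(-d + m)) = 8*d^2 - 9*d*m + m^2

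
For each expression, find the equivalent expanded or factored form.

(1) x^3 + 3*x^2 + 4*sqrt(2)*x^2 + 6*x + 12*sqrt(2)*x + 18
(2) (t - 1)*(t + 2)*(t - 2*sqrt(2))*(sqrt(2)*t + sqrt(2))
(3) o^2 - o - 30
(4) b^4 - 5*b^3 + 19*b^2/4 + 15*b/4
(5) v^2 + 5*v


(1) = (x + 3)*(x + sqrt(2))*(x + 3*sqrt(2))
(2) = sqrt(2)*t^4 - 4*t^3 + 2*sqrt(2)*t^3 - 8*t^2 - sqrt(2)*t^2 - 2*sqrt(2)*t + 4*t + 8
(3) = (o - 6)*(o + 5)
(4) = b*(b - 3)*(b - 5/2)*(b + 1/2)
(5) = v*(v + 5)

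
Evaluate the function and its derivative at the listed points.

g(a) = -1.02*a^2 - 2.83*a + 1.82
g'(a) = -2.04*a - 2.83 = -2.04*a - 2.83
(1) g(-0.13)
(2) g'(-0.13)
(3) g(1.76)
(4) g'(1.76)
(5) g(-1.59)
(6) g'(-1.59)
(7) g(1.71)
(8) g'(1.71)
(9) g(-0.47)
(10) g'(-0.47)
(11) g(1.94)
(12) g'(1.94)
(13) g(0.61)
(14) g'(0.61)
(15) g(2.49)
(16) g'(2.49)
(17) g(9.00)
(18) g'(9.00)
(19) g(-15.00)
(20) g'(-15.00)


(1) = 2.17
(2) = -2.56
(3) = -6.32
(4) = -6.42
(5) = 3.74
(6) = 0.41
(7) = -6.00
(8) = -6.32
(9) = 2.92
(10) = -1.87
(11) = -7.51
(12) = -6.79
(13) = -0.29
(14) = -4.07
(15) = -11.55
(16) = -7.91
(17) = -106.27
(18) = -21.19
(19) = -185.23
(20) = 27.77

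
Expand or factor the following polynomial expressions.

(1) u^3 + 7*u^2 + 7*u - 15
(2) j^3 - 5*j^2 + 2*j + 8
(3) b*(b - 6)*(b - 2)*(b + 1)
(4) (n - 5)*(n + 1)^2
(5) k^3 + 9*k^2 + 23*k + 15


(1) = (u - 1)*(u + 3)*(u + 5)
(2) = (j - 4)*(j - 2)*(j + 1)
(3) = b^4 - 7*b^3 + 4*b^2 + 12*b
(4) = n^3 - 3*n^2 - 9*n - 5
(5) = (k + 1)*(k + 3)*(k + 5)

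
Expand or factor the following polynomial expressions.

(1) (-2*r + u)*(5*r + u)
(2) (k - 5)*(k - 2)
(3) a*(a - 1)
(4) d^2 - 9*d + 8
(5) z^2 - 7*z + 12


(1) = -10*r^2 + 3*r*u + u^2
(2) = k^2 - 7*k + 10
(3) = a^2 - a
(4) = (d - 8)*(d - 1)
(5) = (z - 4)*(z - 3)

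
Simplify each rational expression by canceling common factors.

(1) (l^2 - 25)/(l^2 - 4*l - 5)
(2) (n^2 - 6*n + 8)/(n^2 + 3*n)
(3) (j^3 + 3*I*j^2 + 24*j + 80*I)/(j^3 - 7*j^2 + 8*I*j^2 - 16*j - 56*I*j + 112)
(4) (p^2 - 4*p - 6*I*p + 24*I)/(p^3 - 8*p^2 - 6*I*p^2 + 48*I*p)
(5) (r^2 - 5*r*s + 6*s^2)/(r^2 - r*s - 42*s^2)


(1) = (l + 5)/(l + 1)
(2) = (n^2 - 6*n + 8)/(n^2 + 3*n)
(3) = (j - 5*I)/(j - 7)
(4) = (p - 4)/(p^2 - 8*p)
(5) = (r^2 - 5*r*s + 6*s^2)/(r^2 - r*s - 42*s^2)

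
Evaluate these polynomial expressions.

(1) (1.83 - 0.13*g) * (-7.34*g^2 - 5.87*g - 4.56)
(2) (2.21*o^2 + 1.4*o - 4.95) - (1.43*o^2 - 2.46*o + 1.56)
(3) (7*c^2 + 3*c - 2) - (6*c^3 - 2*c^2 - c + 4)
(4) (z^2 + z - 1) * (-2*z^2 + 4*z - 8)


(1) = 0.9542*g^3 - 12.6691*g^2 - 10.1493*g - 8.3448
(2) = 0.78*o^2 + 3.86*o - 6.51
(3) = -6*c^3 + 9*c^2 + 4*c - 6
(4) = -2*z^4 + 2*z^3 - 2*z^2 - 12*z + 8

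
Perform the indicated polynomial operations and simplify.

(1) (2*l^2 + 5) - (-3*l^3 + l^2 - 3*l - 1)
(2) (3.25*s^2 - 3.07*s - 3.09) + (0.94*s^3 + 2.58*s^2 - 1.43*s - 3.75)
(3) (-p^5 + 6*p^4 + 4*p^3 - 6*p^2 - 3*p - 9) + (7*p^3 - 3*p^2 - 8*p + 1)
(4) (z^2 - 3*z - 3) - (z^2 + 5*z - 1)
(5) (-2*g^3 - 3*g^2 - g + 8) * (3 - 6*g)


(1) = 3*l^3 + l^2 + 3*l + 6
(2) = 0.94*s^3 + 5.83*s^2 - 4.5*s - 6.84
(3) = -p^5 + 6*p^4 + 11*p^3 - 9*p^2 - 11*p - 8
(4) = -8*z - 2
(5) = 12*g^4 + 12*g^3 - 3*g^2 - 51*g + 24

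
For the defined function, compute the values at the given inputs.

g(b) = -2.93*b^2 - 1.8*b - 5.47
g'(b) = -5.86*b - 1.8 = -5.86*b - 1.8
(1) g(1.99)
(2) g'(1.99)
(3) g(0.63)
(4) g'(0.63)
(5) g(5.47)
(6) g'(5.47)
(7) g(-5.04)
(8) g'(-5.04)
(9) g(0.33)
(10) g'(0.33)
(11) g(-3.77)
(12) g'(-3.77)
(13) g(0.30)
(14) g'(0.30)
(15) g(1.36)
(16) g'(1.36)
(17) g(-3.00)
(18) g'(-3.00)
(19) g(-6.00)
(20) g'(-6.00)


(1) = -20.66
(2) = -13.46
(3) = -7.77
(4) = -5.49
(5) = -102.98
(6) = -33.85
(7) = -70.82
(8) = 27.73
(9) = -6.38
(10) = -3.73
(11) = -40.33
(12) = 20.29
(13) = -6.27
(14) = -3.56
(15) = -13.34
(16) = -9.77
(17) = -26.44
(18) = 15.78
(19) = -100.15
(20) = 33.36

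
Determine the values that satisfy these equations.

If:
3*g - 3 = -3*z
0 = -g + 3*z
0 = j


Then:
g = 3/4
j = 0
z = 1/4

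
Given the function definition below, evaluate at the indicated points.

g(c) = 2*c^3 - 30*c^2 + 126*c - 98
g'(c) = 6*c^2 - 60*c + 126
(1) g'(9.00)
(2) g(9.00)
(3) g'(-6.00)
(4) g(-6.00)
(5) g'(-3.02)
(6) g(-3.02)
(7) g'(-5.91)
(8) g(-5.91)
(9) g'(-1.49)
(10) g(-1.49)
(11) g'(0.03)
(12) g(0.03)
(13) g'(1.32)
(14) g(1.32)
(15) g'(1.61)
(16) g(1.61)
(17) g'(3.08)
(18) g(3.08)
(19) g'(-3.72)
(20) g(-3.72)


(1) = 72.00
(2) = 64.00
(3) = 702.00
(4) = -2366.00
(5) = 361.92
(6) = -807.22
(7) = 690.17
(8) = -2303.35
(9) = 228.72
(10) = -358.96
(11) = 124.21
(12) = -94.25
(13) = 57.25
(14) = 20.65
(15) = 44.95
(16) = 35.44
(17) = -1.88
(18) = 63.92
(19) = 432.23
(20) = -1084.83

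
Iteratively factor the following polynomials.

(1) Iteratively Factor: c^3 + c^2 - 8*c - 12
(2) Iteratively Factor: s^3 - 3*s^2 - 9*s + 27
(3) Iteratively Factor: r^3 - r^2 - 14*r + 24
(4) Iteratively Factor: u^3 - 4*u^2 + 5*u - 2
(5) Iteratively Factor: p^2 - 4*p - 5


(1) = (c + 2)*(c^2 - c - 6) = (c + 2)^2*(c - 3)
(2) = (s - 3)*(s^2 - 9) = (s - 3)*(s + 3)*(s - 3)
(3) = (r - 2)*(r^2 + r - 12) = (r - 3)*(r - 2)*(r + 4)
(4) = (u - 2)*(u^2 - 2*u + 1) = (u - 2)*(u - 1)*(u - 1)
(5) = (p - 5)*(p + 1)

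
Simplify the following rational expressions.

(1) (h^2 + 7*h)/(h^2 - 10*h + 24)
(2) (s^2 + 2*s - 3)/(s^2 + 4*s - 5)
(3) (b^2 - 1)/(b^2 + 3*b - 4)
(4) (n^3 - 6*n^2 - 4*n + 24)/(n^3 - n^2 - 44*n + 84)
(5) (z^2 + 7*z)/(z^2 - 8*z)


(1) = (h^2 + 7*h)/(h^2 - 10*h + 24)
(2) = (s + 3)/(s + 5)
(3) = (b + 1)/(b + 4)
(4) = (n + 2)/(n + 7)
(5) = (z + 7)/(z - 8)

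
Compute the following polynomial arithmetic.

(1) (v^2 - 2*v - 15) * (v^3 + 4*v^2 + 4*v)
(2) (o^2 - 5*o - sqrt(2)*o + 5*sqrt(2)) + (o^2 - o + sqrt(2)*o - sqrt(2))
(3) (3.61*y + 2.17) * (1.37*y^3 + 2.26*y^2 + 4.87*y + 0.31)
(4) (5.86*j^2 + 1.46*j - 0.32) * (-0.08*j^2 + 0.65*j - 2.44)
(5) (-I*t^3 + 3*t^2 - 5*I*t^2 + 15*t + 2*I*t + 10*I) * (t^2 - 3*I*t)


(1) = v^5 + 2*v^4 - 19*v^3 - 68*v^2 - 60*v
(2) = 2*o^2 - 6*o + 4*sqrt(2)
(3) = 4.9457*y^4 + 11.1315*y^3 + 22.4849*y^2 + 11.687*y + 0.6727
(4) = -0.4688*j^4 + 3.6922*j^3 - 13.3238*j^2 - 3.7704*j + 0.7808
(5) = -I*t^5 - 5*I*t^4 - 7*I*t^3 + 6*t^2 - 35*I*t^2 + 30*t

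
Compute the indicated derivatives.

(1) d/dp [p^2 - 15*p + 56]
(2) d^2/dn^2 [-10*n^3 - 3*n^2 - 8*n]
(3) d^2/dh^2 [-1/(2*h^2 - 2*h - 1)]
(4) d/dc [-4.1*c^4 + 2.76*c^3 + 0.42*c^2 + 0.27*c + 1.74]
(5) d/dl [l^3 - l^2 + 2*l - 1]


(1) = 2*p - 15
(2) = -60*n - 6
(3) = 4*(-2*h^2 + 2*h + 2*(2*h - 1)^2 + 1)/(-2*h^2 + 2*h + 1)^3
(4) = -16.4*c^3 + 8.28*c^2 + 0.84*c + 0.27
(5) = 3*l^2 - 2*l + 2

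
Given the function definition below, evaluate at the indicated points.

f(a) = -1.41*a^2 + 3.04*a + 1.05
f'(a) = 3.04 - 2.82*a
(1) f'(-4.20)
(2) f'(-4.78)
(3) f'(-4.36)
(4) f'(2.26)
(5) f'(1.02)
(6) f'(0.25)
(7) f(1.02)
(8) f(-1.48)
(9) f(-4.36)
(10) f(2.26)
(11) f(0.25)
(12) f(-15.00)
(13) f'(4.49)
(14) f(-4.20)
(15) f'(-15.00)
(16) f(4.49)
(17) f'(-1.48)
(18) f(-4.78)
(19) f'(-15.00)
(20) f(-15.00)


(1) = 14.88
(2) = 16.52
(3) = 15.34
(4) = -3.33
(5) = 0.16
(6) = 2.33
(7) = 2.68
(8) = -6.54
(9) = -39.01
(10) = 0.72
(11) = 1.72
(12) = -361.80
(13) = -9.62
(14) = -36.59
(15) = 45.34
(16) = -13.73
(17) = 7.21
(18) = -45.70
(19) = 45.34
(20) = -361.80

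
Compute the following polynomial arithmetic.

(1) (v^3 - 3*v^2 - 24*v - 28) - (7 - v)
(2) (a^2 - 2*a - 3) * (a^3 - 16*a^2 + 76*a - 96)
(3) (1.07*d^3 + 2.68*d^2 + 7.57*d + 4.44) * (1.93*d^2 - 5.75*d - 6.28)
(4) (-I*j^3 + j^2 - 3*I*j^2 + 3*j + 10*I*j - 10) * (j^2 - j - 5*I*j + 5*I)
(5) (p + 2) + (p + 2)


(1) = v^3 - 3*v^2 - 23*v - 35
(2) = a^5 - 18*a^4 + 105*a^3 - 200*a^2 - 36*a + 288
(3) = 2.0651*d^5 - 0.9801*d^4 - 7.5195*d^3 - 51.7887*d^2 - 73.0696*d - 27.8832
(4) = -I*j^5 - 4*j^4 - 2*I*j^4 - 8*j^3 + 8*I*j^3 + 52*j^2 - 20*I*j^2 - 40*j + 65*I*j - 50*I
(5) = 2*p + 4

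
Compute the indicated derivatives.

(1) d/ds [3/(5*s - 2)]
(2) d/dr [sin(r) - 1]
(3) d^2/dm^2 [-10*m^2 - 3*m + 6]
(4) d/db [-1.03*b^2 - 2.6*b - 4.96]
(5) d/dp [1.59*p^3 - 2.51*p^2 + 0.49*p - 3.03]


(1) = -15/(5*s - 2)^2
(2) = cos(r)
(3) = -20
(4) = -2.06*b - 2.6
(5) = 4.77*p^2 - 5.02*p + 0.49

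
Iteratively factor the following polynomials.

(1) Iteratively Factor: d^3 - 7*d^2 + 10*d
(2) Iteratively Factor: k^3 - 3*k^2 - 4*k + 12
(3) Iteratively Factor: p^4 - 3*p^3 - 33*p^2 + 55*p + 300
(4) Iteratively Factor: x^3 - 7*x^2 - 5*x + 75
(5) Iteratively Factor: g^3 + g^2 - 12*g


(1) = (d)*(d^2 - 7*d + 10) = d*(d - 2)*(d - 5)
(2) = (k - 3)*(k^2 - 4) = (k - 3)*(k + 2)*(k - 2)
(3) = (p + 4)*(p^3 - 7*p^2 - 5*p + 75) = (p + 3)*(p + 4)*(p^2 - 10*p + 25) = (p - 5)*(p + 3)*(p + 4)*(p - 5)
(4) = (x - 5)*(x^2 - 2*x - 15) = (x - 5)*(x + 3)*(x - 5)
(5) = (g + 4)*(g^2 - 3*g) = (g - 3)*(g + 4)*(g)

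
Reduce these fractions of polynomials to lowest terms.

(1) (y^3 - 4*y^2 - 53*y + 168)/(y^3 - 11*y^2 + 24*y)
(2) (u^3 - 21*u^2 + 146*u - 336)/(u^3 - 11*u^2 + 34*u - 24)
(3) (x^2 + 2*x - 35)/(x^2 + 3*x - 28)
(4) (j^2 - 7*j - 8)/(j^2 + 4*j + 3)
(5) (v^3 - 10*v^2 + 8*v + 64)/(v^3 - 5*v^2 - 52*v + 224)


(1) = (y + 7)/y
(2) = (u^2 - 15*u + 56)/(u^2 - 5*u + 4)
(3) = (x - 5)/(x - 4)
(4) = (j - 8)/(j + 3)
(5) = (v + 2)/(v + 7)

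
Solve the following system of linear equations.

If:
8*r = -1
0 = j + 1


Then:
j = -1
r = -1/8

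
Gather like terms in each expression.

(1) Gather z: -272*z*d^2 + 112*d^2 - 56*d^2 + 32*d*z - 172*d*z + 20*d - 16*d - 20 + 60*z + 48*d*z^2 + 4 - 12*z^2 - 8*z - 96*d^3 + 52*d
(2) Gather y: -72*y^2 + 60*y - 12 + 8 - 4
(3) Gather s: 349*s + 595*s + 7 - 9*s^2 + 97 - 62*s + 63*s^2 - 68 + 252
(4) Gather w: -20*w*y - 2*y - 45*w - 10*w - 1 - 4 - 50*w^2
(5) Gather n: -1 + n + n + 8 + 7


(1) = -96*d^3 + 56*d^2 + 56*d + z^2*(48*d - 12) + z*(-272*d^2 - 140*d + 52) - 16
(2) = -72*y^2 + 60*y - 8
(3) = 54*s^2 + 882*s + 288
(4) = -50*w^2 + w*(-20*y - 55) - 2*y - 5
(5) = 2*n + 14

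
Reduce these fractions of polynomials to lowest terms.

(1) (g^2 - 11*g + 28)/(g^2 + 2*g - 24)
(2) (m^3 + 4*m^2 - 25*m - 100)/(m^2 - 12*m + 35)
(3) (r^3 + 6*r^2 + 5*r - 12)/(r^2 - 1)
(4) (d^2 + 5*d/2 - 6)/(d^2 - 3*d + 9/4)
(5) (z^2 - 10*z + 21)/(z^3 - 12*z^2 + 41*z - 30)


(1) = (g - 7)/(g + 6)
(2) = (m^2 + 9*m + 20)/(m - 7)
(3) = (r^2 + 7*r + 12)/(r + 1)
(4) = (2*d + 8)/(2*d - 3)
(5) = (z^2 - 10*z + 21)/(z^3 - 12*z^2 + 41*z - 30)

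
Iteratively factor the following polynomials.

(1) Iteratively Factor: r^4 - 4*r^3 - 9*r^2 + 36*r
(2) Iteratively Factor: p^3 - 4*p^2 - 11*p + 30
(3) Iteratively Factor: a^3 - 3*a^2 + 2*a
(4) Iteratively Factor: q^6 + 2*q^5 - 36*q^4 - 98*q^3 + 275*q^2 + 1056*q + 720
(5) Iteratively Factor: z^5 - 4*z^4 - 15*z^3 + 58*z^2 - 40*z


(1) = (r - 3)*(r^3 - r^2 - 12*r) = (r - 3)*(r + 3)*(r^2 - 4*r) = r*(r - 3)*(r + 3)*(r - 4)
(2) = (p - 2)*(p^2 - 2*p - 15) = (p - 5)*(p - 2)*(p + 3)
(3) = (a)*(a^2 - 3*a + 2) = a*(a - 1)*(a - 2)
(4) = (q - 4)*(q^5 + 6*q^4 - 12*q^3 - 146*q^2 - 309*q - 180) = (q - 4)*(q + 3)*(q^4 + 3*q^3 - 21*q^2 - 83*q - 60) = (q - 4)*(q + 3)^2*(q^3 - 21*q - 20) = (q - 4)*(q + 1)*(q + 3)^2*(q^2 - q - 20) = (q - 5)*(q - 4)*(q + 1)*(q + 3)^2*(q + 4)
(5) = (z - 1)*(z^4 - 3*z^3 - 18*z^2 + 40*z) = (z - 2)*(z - 1)*(z^3 - z^2 - 20*z) = z*(z - 2)*(z - 1)*(z^2 - z - 20) = z*(z - 2)*(z - 1)*(z + 4)*(z - 5)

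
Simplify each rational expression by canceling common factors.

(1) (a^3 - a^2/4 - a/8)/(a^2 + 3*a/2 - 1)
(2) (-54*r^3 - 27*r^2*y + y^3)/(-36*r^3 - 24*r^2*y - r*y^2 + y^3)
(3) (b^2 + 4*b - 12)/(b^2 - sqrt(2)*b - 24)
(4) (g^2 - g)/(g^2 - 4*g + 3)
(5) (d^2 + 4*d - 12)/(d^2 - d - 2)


(1) = (4*a^2 + a)/(4*a + 8)
(2) = (3*r + y)/(2*r + y)
(3) = (b^2 + 4*b - 12)/(b^2 - sqrt(2)*b - 24)
(4) = g/(g - 3)
(5) = (d + 6)/(d + 1)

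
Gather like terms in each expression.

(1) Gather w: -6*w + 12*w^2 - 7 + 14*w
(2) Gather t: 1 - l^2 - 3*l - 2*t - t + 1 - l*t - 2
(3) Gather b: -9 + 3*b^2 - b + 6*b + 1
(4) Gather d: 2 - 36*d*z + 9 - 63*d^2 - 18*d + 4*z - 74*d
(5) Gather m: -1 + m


(1) = 12*w^2 + 8*w - 7
(2) = -l^2 - 3*l + t*(-l - 3)
(3) = 3*b^2 + 5*b - 8
(4) = -63*d^2 + d*(-36*z - 92) + 4*z + 11
(5) = m - 1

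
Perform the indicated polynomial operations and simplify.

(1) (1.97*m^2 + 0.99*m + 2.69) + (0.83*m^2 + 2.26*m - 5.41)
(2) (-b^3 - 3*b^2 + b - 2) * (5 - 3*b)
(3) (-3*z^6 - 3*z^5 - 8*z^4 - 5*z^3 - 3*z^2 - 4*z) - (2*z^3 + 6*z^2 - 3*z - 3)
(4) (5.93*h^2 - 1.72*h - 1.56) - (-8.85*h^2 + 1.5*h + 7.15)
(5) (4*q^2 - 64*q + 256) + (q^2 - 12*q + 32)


(1) = 2.8*m^2 + 3.25*m - 2.72
(2) = 3*b^4 + 4*b^3 - 18*b^2 + 11*b - 10
(3) = -3*z^6 - 3*z^5 - 8*z^4 - 7*z^3 - 9*z^2 - z + 3
(4) = 14.78*h^2 - 3.22*h - 8.71
(5) = 5*q^2 - 76*q + 288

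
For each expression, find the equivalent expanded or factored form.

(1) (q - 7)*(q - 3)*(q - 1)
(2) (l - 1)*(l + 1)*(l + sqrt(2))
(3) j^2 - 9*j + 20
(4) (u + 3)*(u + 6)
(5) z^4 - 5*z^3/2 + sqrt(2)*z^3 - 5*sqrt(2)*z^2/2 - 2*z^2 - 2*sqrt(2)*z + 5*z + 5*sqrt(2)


(1) = q^3 - 11*q^2 + 31*q - 21
(2) = l^3 + sqrt(2)*l^2 - l - sqrt(2)
(3) = (j - 5)*(j - 4)
(4) = u^2 + 9*u + 18
(5) = (z - 5/2)*(z - sqrt(2))*(z + sqrt(2))^2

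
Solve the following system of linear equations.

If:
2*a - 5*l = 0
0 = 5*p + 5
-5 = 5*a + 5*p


Then:
a = 0
l = 0
p = -1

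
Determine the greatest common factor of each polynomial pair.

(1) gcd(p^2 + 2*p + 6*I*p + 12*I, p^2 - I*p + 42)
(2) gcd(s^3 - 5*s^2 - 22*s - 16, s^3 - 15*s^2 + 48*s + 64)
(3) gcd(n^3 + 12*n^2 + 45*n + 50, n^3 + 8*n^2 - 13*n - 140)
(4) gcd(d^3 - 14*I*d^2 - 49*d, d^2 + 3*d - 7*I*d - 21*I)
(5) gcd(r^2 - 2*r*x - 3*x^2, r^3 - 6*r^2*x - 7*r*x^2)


(1) = p + 6*I
(2) = s^2 - 7*s - 8
(3) = gcd((n + 2)*(n + 5)^2, (n - 4)*(n + 5)*(n + 7)) = n + 5
(4) = d - 7*I
(5) = gcd((r - 3*x)*(r + x), r*(r - 7*x)*(r + x)) = r + x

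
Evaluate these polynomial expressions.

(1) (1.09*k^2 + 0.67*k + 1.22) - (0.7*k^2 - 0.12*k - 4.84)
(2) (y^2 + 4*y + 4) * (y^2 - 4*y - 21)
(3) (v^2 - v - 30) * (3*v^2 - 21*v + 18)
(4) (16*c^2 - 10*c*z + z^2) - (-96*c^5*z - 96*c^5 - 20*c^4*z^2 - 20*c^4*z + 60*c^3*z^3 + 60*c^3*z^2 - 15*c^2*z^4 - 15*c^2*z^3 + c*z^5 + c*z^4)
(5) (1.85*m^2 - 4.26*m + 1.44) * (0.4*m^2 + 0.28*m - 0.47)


(1) = 0.39*k^2 + 0.79*k + 6.06
(2) = y^4 - 33*y^2 - 100*y - 84
(3) = 3*v^4 - 24*v^3 - 51*v^2 + 612*v - 540
(4) = 96*c^5*z + 96*c^5 + 20*c^4*z^2 + 20*c^4*z - 60*c^3*z^3 - 60*c^3*z^2 + 15*c^2*z^4 + 15*c^2*z^3 + 16*c^2 - c*z^5 - c*z^4 - 10*c*z + z^2
(5) = 0.74*m^4 - 1.186*m^3 - 1.4863*m^2 + 2.4054*m - 0.6768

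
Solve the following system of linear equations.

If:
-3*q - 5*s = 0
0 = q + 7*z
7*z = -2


Then:
q = 2
s = -6/5
z = -2/7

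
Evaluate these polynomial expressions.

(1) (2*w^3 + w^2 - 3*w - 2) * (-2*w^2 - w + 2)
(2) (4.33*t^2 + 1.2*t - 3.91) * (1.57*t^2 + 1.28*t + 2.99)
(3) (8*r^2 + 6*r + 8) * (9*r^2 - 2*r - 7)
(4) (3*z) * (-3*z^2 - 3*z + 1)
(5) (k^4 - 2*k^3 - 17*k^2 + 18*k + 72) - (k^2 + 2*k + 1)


(1) = -4*w^5 - 4*w^4 + 9*w^3 + 9*w^2 - 4*w - 4
(2) = 6.7981*t^4 + 7.4264*t^3 + 8.344*t^2 - 1.4168*t - 11.6909
(3) = 72*r^4 + 38*r^3 + 4*r^2 - 58*r - 56
(4) = -9*z^3 - 9*z^2 + 3*z
(5) = k^4 - 2*k^3 - 18*k^2 + 16*k + 71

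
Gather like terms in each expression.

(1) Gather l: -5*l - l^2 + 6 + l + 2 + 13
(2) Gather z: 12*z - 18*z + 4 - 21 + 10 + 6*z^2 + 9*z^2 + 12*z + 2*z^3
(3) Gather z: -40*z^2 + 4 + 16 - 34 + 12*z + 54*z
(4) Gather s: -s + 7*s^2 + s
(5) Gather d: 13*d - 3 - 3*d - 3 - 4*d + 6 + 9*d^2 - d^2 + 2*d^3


(1) = -l^2 - 4*l + 21
(2) = 2*z^3 + 15*z^2 + 6*z - 7
(3) = -40*z^2 + 66*z - 14
(4) = 7*s^2
(5) = 2*d^3 + 8*d^2 + 6*d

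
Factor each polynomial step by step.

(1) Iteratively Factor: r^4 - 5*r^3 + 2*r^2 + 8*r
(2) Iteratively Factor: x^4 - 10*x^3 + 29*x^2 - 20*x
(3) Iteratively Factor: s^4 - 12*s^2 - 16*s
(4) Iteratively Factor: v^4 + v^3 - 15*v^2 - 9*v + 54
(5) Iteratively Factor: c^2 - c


(1) = (r)*(r^3 - 5*r^2 + 2*r + 8) = r*(r - 2)*(r^2 - 3*r - 4) = r*(r - 2)*(r + 1)*(r - 4)
(2) = (x)*(x^3 - 10*x^2 + 29*x - 20) = x*(x - 1)*(x^2 - 9*x + 20) = x*(x - 4)*(x - 1)*(x - 5)
(3) = (s + 2)*(s^3 - 2*s^2 - 8*s) = (s + 2)^2*(s^2 - 4*s) = s*(s + 2)^2*(s - 4)
(4) = (v + 3)*(v^3 - 2*v^2 - 9*v + 18) = (v - 2)*(v + 3)*(v^2 - 9) = (v - 3)*(v - 2)*(v + 3)*(v + 3)
(5) = (c - 1)*(c)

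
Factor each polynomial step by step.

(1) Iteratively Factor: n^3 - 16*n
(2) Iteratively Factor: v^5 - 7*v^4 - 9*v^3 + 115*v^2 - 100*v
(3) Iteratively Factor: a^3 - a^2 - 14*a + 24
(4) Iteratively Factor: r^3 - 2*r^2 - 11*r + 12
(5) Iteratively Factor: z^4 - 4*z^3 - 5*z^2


(1) = (n)*(n^2 - 16) = n*(n - 4)*(n + 4)
(2) = (v - 1)*(v^4 - 6*v^3 - 15*v^2 + 100*v) = (v - 1)*(v + 4)*(v^3 - 10*v^2 + 25*v) = (v - 5)*(v - 1)*(v + 4)*(v^2 - 5*v) = v*(v - 5)*(v - 1)*(v + 4)*(v - 5)
(3) = (a + 4)*(a^2 - 5*a + 6) = (a - 2)*(a + 4)*(a - 3)
(4) = (r - 4)*(r^2 + 2*r - 3) = (r - 4)*(r - 1)*(r + 3)
(5) = (z)*(z^3 - 4*z^2 - 5*z) = z*(z - 5)*(z^2 + z) = z*(z - 5)*(z + 1)*(z)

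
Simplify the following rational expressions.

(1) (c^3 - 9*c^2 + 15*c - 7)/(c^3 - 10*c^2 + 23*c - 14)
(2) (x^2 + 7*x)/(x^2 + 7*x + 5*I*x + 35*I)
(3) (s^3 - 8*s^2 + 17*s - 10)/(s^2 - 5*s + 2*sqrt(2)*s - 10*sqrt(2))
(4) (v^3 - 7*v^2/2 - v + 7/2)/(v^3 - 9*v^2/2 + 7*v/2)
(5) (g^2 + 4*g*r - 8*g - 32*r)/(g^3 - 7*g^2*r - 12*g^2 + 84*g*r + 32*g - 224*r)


(1) = (c - 1)/(c - 2)
(2) = x/(x + 5*I)
(3) = (s^2 - 3*s + 2)/(s + 2*sqrt(2))
(4) = (v + 1)/v
(5) = (-g - 4*r)/(-g^2 + 7*g*r + 4*g - 28*r)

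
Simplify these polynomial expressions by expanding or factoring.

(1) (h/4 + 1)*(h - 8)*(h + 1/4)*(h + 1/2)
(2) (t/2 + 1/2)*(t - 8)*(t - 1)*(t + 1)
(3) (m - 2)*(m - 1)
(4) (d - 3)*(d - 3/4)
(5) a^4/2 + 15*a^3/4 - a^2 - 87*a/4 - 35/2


(1) = h^4/4 - 13*h^3/16 - 279*h^2/32 - 49*h/8 - 1
(2) = t^4/2 - 7*t^3/2 - 9*t^2/2 + 7*t/2 + 4
(3) = m^2 - 3*m + 2
(4) = d^2 - 15*d/4 + 9/4
(5) = (a/2 + 1)*(a - 5/2)*(a + 1)*(a + 7)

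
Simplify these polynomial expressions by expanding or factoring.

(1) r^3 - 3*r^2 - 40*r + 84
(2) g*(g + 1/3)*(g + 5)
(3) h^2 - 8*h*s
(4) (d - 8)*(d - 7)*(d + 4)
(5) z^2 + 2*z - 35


(1) = (r - 7)*(r - 2)*(r + 6)
(2) = g^3 + 16*g^2/3 + 5*g/3
(3) = h*(h - 8*s)
(4) = d^3 - 11*d^2 - 4*d + 224
(5) = (z - 5)*(z + 7)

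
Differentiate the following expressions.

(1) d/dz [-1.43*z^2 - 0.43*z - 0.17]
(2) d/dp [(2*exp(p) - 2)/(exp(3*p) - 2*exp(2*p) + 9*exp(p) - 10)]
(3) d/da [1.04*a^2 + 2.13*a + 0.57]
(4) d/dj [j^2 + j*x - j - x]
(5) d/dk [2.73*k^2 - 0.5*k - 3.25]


(1) = -2.86*z - 0.43
(2) = 2*((1 - exp(p))*(3*exp(2*p) - 4*exp(p) + 9) + exp(3*p) - 2*exp(2*p) + 9*exp(p) - 10)*exp(p)/(exp(3*p) - 2*exp(2*p) + 9*exp(p) - 10)^2
(3) = 2.08*a + 2.13
(4) = 2*j + x - 1
(5) = 5.46*k - 0.5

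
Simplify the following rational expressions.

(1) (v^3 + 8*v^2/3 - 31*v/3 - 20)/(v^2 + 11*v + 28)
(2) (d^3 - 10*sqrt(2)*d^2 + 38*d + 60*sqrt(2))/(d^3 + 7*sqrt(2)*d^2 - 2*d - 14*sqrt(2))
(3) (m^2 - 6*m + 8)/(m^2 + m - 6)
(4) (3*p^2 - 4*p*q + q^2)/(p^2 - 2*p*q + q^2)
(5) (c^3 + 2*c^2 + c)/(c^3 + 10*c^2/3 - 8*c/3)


(1) = (3*v^2 - 4*v - 15)/(3*v + 21)
(2) = (d^2 - 11*sqrt(2)*d + 60)/(d^2 + 6*sqrt(2)*d - 14)
(3) = (m - 4)/(m + 3)
(4) = (3*p - q)/(p - q)
(5) = (3*c^2 + 6*c + 3)/(3*c^2 + 10*c - 8)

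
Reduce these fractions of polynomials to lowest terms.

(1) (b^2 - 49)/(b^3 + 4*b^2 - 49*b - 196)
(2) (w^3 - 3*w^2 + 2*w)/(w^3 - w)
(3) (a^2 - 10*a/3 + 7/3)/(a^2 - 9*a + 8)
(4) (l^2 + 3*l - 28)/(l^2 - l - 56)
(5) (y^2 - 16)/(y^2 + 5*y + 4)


(1) = 1/(b + 4)
(2) = (w - 2)/(w + 1)
(3) = (3*a - 7)/(3*a - 24)
(4) = (l - 4)/(l - 8)
(5) = (y - 4)/(y + 1)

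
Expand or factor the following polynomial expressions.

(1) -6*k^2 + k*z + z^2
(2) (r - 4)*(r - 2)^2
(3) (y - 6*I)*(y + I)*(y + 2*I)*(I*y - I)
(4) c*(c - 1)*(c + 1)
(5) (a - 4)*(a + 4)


(1) = (-2*k + z)*(3*k + z)
(2) = r^3 - 8*r^2 + 20*r - 16
(3) = I*y^4 + 3*y^3 - I*y^3 - 3*y^2 + 16*I*y^2 - 12*y - 16*I*y + 12
(4) = c^3 - c
(5) = a^2 - 16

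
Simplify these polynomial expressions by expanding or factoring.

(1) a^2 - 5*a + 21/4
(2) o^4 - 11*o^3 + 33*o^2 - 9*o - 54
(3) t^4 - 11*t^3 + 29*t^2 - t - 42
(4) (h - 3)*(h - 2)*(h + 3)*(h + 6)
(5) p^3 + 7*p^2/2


(1) = (a - 7/2)*(a - 3/2)
(2) = (o - 6)*(o - 3)^2*(o + 1)
(3) = (t - 7)*(t - 3)*(t - 2)*(t + 1)
(4) = h^4 + 4*h^3 - 21*h^2 - 36*h + 108
(5) = p^2*(p + 7/2)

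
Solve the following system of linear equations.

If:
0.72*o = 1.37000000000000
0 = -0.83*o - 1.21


Then:
No Solution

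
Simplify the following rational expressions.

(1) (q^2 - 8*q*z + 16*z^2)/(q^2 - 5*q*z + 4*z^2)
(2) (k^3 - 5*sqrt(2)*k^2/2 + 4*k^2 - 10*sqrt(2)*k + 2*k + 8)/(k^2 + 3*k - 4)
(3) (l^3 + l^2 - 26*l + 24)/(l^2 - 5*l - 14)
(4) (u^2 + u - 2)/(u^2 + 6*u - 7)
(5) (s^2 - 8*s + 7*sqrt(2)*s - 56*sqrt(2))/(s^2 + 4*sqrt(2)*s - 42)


(1) = (-q + 4*z)/(-q + z)
(2) = (2*k^2 - 5*sqrt(2)*k + 4)/(2*k - 2)
(3) = (l^3 + l^2 - 26*l + 24)/(l^2 - 5*l - 14)
(4) = (u + 2)/(u + 7)
(5) = (s - 8)/(s - 3*sqrt(2))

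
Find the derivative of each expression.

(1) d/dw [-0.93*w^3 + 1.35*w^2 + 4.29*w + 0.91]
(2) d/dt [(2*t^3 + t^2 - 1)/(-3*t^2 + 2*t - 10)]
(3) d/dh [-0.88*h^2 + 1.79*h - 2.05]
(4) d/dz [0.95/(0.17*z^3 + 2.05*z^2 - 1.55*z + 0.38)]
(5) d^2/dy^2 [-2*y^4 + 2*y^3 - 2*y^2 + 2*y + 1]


(1) = -2.79*w^2 + 2.7*w + 4.29
(2) = 2*(-3*t^4 + 4*t^3 - 29*t^2 - 13*t + 1)/(9*t^4 - 12*t^3 + 64*t^2 - 40*t + 100)
(3) = 1.79 - 1.76*h
(4) = (-0.4845*z^2 - 3.895*z + 1.4725)/(0.17*z^3 + 2.05*z^2 - 1.55*z + 0.38)^2
(5) = -24*y^2 + 12*y - 4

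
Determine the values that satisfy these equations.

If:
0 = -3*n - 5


Then:
n = -5/3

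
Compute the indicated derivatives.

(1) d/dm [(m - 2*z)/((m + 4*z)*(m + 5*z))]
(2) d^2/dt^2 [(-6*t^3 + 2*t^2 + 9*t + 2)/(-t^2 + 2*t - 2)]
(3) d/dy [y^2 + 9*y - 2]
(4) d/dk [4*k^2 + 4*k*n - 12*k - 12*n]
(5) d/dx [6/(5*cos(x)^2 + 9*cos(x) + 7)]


(1) = ((-m + 2*z)*(m + 4*z) + (-m + 2*z)*(m + 5*z) + (m + 4*z)*(m + 5*z))/((m + 4*z)^2*(m + 5*z)^2)
(2) = 2*(-t^3 - 66*t^2 + 138*t - 48)/(t^6 - 6*t^5 + 18*t^4 - 32*t^3 + 36*t^2 - 24*t + 8)
(3) = 2*y + 9
(4) = 8*k + 4*n - 12
(5) = 6*(10*cos(x) + 9)*sin(x)/(5*cos(x)^2 + 9*cos(x) + 7)^2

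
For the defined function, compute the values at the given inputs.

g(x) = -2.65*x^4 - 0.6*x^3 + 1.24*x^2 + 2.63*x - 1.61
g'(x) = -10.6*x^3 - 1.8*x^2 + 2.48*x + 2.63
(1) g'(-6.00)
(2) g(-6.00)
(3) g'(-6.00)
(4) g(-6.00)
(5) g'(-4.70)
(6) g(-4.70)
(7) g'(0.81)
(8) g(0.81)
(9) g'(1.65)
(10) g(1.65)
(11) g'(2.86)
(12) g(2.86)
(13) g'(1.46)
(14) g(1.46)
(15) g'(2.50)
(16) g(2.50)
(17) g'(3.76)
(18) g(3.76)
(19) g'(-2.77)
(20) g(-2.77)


(1) = 2212.55
(2) = -3277.55
(3) = 2212.55
(4) = -3277.55
(5) = 1051.74
(6) = -1217.40
(7) = -2.18
(8) = -0.13
(9) = -45.80
(10) = -16.23
(11) = -252.97
(12) = -175.28
(13) = -30.57
(14) = -9.04
(15) = -168.04
(16) = -100.18
(17) = -576.96
(18) = -535.75
(19) = 207.24
(20) = -142.64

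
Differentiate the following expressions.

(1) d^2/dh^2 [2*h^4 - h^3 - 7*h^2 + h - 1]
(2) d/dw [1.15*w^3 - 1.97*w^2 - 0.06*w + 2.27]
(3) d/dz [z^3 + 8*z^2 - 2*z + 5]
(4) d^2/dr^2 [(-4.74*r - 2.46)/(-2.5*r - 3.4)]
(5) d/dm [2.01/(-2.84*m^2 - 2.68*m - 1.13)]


(1) = 24*h^2 - 6*h - 14
(2) = 3.45*w^2 - 3.94*w - 0.06
(3) = 3*z^2 + 16*z - 2
(4) = -49.83/(2.5*r + 3.4)^3
(5) = (11.4168*m + 5.3868)/(2.84*m^2 + 2.68*m + 1.13)^2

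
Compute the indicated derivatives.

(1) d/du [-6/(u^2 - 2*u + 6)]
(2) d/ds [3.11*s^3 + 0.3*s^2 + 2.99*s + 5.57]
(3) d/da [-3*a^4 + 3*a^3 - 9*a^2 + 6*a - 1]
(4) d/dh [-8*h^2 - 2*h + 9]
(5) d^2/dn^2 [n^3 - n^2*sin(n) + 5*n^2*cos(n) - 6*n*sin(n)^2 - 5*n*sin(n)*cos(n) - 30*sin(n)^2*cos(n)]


(1) = 12*(u - 1)/(u^2 - 2*u + 6)^2
(2) = 9.33*s^2 + 0.6*s + 2.99
(3) = -12*a^3 + 9*a^2 - 18*a + 6
(4) = -16*h - 2
(5) = n^2*sin(n) - 5*n^2*cos(n) - 20*n*sin(n) + 10*n*sin(2*n) - 4*n*cos(n) - 12*n*cos(2*n) + 6*n - 2*sin(n) - 12*sin(2*n) + 35*cos(n)/2 - 10*cos(2*n) - 135*cos(3*n)/2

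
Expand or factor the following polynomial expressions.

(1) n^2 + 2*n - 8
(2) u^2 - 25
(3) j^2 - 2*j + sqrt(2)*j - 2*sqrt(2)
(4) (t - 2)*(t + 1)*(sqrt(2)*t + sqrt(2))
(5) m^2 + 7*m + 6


(1) = (n - 2)*(n + 4)
(2) = (u - 5)*(u + 5)
(3) = (j - 2)*(j + sqrt(2))
(4) = sqrt(2)*t^3 - 3*sqrt(2)*t - 2*sqrt(2)
(5) = (m + 1)*(m + 6)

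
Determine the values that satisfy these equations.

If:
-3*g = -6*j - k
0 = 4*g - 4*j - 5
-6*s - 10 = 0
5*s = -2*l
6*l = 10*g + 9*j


Then:
g = 145/76
j = 25/38
k = 135/76
l = 25/6
s = -5/3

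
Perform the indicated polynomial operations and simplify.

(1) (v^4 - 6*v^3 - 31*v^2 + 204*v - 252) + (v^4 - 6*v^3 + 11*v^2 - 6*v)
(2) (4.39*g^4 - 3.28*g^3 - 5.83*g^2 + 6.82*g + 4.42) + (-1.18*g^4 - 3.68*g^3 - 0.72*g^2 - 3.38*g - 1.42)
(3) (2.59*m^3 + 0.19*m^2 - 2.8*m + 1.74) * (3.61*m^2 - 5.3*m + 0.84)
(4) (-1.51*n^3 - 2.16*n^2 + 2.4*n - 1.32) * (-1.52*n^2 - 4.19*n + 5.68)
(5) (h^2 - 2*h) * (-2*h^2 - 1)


(1) = 2*v^4 - 12*v^3 - 20*v^2 + 198*v - 252
(2) = 3.21*g^4 - 6.96*g^3 - 6.55*g^2 + 3.44*g + 3.0
(3) = 9.3499*m^5 - 13.0411*m^4 - 8.9394*m^3 + 21.281*m^2 - 11.574*m + 1.4616
(4) = 2.2952*n^5 + 9.6101*n^4 - 3.1744*n^3 - 20.3184*n^2 + 19.1628*n - 7.4976
(5) = -2*h^4 + 4*h^3 - h^2 + 2*h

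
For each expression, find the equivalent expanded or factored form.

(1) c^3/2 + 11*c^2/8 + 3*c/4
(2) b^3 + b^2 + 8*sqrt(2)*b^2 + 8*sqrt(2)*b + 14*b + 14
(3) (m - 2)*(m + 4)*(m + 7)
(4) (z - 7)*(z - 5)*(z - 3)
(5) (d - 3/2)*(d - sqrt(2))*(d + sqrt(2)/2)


(1) = c*(c/2 + 1)*(c + 3/4)
(2) = (b + 1)*(b + sqrt(2))*(b + 7*sqrt(2))
(3) = m^3 + 9*m^2 + 6*m - 56
(4) = z^3 - 15*z^2 + 71*z - 105
(5) = d^3 - 3*d^2/2 - sqrt(2)*d^2/2 - d + 3*sqrt(2)*d/4 + 3/2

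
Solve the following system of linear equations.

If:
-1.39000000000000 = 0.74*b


Then:
b = -1.88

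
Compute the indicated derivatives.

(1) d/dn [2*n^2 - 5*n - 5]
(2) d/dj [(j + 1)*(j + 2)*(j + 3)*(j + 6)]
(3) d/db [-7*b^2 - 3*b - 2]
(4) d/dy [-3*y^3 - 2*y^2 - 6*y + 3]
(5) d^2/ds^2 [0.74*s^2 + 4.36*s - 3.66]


(1) = 4*n - 5
(2) = 4*j^3 + 36*j^2 + 94*j + 72
(3) = -14*b - 3
(4) = -9*y^2 - 4*y - 6
(5) = 1.48000000000000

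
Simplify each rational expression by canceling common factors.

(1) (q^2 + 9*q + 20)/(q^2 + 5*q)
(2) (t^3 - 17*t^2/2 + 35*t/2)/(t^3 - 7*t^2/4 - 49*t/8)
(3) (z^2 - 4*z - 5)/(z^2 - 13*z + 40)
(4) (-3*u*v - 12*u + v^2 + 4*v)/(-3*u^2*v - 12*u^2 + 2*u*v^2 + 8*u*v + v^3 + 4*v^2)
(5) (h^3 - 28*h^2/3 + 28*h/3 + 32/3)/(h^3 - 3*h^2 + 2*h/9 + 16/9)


(1) = (q + 4)/q
(2) = (4*t - 20)/(4*t + 7)
(3) = (z + 1)/(z - 8)
(4) = (3*u - v)/(3*u^2 - 2*u*v - v^2)
(5) = (3*h^2 - 30*h + 48)/(3*h^2 - 11*h + 8)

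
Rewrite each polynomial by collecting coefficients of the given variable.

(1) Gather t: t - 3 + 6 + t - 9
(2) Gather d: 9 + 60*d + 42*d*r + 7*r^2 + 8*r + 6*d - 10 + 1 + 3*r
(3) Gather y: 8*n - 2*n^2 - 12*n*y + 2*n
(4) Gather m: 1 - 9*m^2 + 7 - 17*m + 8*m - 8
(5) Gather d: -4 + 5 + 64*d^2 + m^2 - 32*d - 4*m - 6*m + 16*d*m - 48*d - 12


(1) = 2*t - 6
(2) = d*(42*r + 66) + 7*r^2 + 11*r
(3) = -2*n^2 - 12*n*y + 10*n
(4) = -9*m^2 - 9*m
(5) = 64*d^2 + d*(16*m - 80) + m^2 - 10*m - 11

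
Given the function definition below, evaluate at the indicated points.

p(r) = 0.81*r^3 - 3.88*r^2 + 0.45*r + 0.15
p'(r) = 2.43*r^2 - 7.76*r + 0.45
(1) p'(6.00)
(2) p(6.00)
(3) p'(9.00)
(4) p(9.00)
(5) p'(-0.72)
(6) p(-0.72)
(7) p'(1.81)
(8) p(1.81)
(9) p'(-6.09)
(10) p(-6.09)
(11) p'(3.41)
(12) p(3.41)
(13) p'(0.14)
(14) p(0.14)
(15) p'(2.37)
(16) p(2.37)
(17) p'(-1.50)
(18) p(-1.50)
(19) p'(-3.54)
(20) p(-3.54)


(1) = 41.37
(2) = 38.13
(3) = 127.44
(4) = 280.41
(5) = 7.30
(6) = -2.49
(7) = -5.63
(8) = -6.94
(9) = 137.83
(10) = -329.44
(11) = 2.24
(12) = -11.31
(13) = -0.59
(14) = 0.14
(15) = -4.29
(16) = -9.79
(17) = 17.56
(18) = -11.99
(19) = 58.37
(20) = -86.00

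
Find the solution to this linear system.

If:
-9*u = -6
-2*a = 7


Then:
a = -7/2
u = 2/3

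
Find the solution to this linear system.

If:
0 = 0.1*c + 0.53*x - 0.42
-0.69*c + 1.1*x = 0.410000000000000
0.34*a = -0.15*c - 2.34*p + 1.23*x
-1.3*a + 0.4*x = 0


Then:
a = 0.21
c = 0.51
p = 0.30
x = 0.70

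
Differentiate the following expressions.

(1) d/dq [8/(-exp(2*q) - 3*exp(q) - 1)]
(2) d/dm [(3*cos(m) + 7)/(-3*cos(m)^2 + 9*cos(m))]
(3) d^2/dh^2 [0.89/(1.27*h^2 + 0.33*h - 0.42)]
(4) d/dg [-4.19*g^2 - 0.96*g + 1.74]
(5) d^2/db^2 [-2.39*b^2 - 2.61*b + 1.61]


(1) = (16*exp(q) + 24)*exp(q)/(exp(2*q) + 3*exp(q) + 1)^2
(2) = (-sin(m) + 7*sin(m)/cos(m)^2 - 14*tan(m)/3)/(cos(m) - 3)^2
(3) = (-2.870962*h^2 - 0.745998*h + 0.89*(2.54*h + 0.33)*(5.08*h + 0.66) + 0.949452)/(1.27*h^2 + 0.33*h - 0.42)^3
(4) = -8.38*g - 0.96
(5) = -4.78000000000000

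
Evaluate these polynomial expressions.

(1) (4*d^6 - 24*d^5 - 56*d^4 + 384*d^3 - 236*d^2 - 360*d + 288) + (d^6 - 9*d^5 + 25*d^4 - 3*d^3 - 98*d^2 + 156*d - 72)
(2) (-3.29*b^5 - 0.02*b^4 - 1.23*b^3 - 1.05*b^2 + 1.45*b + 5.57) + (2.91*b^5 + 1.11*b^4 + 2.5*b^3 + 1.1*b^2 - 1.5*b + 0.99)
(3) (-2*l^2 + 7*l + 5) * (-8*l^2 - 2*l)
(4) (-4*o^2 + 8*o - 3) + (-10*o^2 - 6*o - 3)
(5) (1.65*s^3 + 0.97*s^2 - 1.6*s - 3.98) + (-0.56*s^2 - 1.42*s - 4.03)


(1) = 5*d^6 - 33*d^5 - 31*d^4 + 381*d^3 - 334*d^2 - 204*d + 216
(2) = -0.38*b^5 + 1.09*b^4 + 1.27*b^3 + 0.05*b^2 - 0.05*b + 6.56
(3) = 16*l^4 - 52*l^3 - 54*l^2 - 10*l
(4) = -14*o^2 + 2*o - 6
(5) = 1.65*s^3 + 0.41*s^2 - 3.02*s - 8.01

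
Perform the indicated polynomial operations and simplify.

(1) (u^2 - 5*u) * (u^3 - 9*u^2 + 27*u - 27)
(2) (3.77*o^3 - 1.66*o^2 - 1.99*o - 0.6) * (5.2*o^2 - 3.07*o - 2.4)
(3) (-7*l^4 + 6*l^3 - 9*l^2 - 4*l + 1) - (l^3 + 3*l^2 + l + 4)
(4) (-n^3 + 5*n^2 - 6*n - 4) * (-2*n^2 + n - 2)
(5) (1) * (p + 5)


(1) = u^5 - 14*u^4 + 72*u^3 - 162*u^2 + 135*u
(2) = 19.604*o^5 - 20.2059*o^4 - 14.2998*o^3 + 6.9733*o^2 + 6.618*o + 1.44
(3) = -7*l^4 + 5*l^3 - 12*l^2 - 5*l - 3
(4) = 2*n^5 - 11*n^4 + 19*n^3 - 8*n^2 + 8*n + 8
(5) = p + 5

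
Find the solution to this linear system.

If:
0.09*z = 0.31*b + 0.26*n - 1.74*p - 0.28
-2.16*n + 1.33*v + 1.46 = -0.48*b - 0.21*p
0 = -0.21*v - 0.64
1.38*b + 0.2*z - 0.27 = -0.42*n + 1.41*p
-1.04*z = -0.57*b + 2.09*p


Then:
b = 0.07
n = -1.22
p = -0.37
v = -3.05
z = 0.79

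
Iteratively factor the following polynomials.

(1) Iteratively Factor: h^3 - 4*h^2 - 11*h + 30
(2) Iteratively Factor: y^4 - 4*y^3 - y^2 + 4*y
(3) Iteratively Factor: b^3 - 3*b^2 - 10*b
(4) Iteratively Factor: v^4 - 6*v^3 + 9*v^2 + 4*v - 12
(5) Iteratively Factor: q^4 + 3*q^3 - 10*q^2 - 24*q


(1) = (h + 3)*(h^2 - 7*h + 10) = (h - 2)*(h + 3)*(h - 5)
(2) = (y - 4)*(y^3 - y) = (y - 4)*(y - 1)*(y^2 + y) = (y - 4)*(y - 1)*(y + 1)*(y)
(3) = (b + 2)*(b^2 - 5*b) = b*(b + 2)*(b - 5)
(4) = (v + 1)*(v^3 - 7*v^2 + 16*v - 12) = (v - 2)*(v + 1)*(v^2 - 5*v + 6) = (v - 2)^2*(v + 1)*(v - 3)
(5) = (q - 3)*(q^3 + 6*q^2 + 8*q) = q*(q - 3)*(q^2 + 6*q + 8) = q*(q - 3)*(q + 4)*(q + 2)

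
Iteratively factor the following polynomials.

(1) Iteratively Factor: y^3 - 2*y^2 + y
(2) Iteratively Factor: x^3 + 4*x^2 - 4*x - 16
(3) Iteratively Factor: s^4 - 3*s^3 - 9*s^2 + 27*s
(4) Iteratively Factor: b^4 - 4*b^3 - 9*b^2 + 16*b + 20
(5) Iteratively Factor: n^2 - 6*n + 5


(1) = (y)*(y^2 - 2*y + 1) = y*(y - 1)*(y - 1)
(2) = (x + 2)*(x^2 + 2*x - 8) = (x + 2)*(x + 4)*(x - 2)
(3) = (s)*(s^3 - 3*s^2 - 9*s + 27) = s*(s - 3)*(s^2 - 9) = s*(s - 3)*(s + 3)*(s - 3)
(4) = (b + 2)*(b^3 - 6*b^2 + 3*b + 10) = (b + 1)*(b + 2)*(b^2 - 7*b + 10) = (b - 2)*(b + 1)*(b + 2)*(b - 5)
(5) = (n - 1)*(n - 5)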